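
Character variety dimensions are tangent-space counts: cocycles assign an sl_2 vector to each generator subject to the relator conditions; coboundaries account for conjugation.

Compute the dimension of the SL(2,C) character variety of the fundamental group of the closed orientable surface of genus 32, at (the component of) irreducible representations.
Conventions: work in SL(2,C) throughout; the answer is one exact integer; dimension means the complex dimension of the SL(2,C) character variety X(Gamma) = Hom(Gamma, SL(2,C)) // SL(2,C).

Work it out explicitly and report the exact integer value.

186

Gamma = pi_1(Sigma_32) = < a_1, b_1, ..., a_32, b_32 | prod [a_i, b_i] > has 2g = 64 generators and 1 relator.
Unconstrained cocycle data is one sl_2 vector per generator (192 dimensions), cut by the relator condition d_2(z) = 0.
At an irreducible rho, H^2 = coker(d_2) vanishes (Poincare duality: H^2 is dual to H^0 = invariants = 0), so d_2 is surjective onto sl_2 and dim Z^1 = 192 - 3 = 189.
dim B^1 = 3 (coboundaries, injective at irreducible rho).
dim X = dim H^1 = 189 - 3 = 186.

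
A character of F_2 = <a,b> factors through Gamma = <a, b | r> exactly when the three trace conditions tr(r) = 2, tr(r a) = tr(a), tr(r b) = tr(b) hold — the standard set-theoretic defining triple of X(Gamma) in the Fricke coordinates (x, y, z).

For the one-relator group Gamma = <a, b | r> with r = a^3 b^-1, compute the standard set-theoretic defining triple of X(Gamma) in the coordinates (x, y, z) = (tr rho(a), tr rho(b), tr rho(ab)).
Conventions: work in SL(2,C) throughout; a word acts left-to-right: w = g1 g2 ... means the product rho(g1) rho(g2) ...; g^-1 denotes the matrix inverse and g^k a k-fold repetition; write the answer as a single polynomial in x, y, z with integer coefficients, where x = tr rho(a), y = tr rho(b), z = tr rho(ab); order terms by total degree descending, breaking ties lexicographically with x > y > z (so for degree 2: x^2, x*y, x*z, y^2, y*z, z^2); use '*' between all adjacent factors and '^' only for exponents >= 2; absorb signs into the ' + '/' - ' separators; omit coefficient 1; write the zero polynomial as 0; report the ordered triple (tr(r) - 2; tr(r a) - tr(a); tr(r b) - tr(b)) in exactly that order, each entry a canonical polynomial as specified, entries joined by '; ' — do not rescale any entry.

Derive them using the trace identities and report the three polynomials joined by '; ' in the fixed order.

trace(a^2) = trace(a)*trace(a) - trace(1) = x^2 - 2
use: trace(a^3) = trace(a)*trace(a^2) - trace(a) = x^3 - 3*x
use: trace(b a^2) = trace(a)*trace(b a) - trace(b) = x*z - y
trace(a^3 b) = trace(a)*trace(b a^2) - trace(b a) = x^2*z - x*y - z
trace(a^3 b^-1) = trace(a^3)*trace(b) - trace(a^3 b) = x^3*y - x^2*z - 2*x*y + z
use: trace(a^4) = trace(a)*trace(a^3) - trace(a^2) = x^4 - 4*x^2 + 2
apply: trace(a^4 b) = trace(a)*trace(a b a^2) - trace(a b a) = x^3*z - x^2*y - 2*x*z + y
apply: trace(a^3 b^-1 a) = trace(a^4)*trace(b) - trace(a^4 b) = x^4*y - x^3*z - 3*x^2*y + 2*x*z + y
assemble the triple (trace(r) - 2; trace(r a) - x; trace(r b) - y)

x^3*y - x^2*z - 2*x*y + z - 2; x^4*y - x^3*z - 3*x^2*y + 2*x*z - x + y; x^3 - 3*x - y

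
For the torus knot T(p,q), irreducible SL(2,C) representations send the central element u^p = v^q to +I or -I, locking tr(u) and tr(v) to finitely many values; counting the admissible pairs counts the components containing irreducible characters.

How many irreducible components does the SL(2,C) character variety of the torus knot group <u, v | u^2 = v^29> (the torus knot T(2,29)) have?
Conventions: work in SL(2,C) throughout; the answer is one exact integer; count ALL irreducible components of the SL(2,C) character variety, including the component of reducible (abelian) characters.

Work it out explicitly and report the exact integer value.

Gamma = < u, v | u^2 = v^29 > (torus knot T(2,29)); the central element u^2 = v^29 acts as +I or -I in any irreducible SL(2,C) representation.
This locks tr(u) to 2*cos(pi*alpha/2), alpha in 1..1, and tr(v) to 2*cos(pi*beta/29), beta in 1..28, on each component of irreducible characters.
The two central values (-1)^alpha I and (-1)^beta I must be the same matrix, so alpha and beta share a parity.
Enumerate parity-matched pairs: 1*14 odd-odd plus 0*14 even-even gives 14.
components with irreducible characters: 14; plus the single component of reducible (abelian) characters: total 15.

15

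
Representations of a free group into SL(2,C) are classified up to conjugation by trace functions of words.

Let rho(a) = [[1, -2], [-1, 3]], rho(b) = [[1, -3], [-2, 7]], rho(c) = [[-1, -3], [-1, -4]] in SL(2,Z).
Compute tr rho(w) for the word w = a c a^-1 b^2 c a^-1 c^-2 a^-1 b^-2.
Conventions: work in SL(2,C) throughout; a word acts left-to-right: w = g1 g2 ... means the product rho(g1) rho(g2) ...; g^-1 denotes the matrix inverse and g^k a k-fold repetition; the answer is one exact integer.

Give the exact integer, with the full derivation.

rho(a) = [[1, -2], [-1, 3]]
... * rho(c) = [[-1, -3], [-1, -4]]  ->  [[1, 5], [-2, -9]]
... * rho(a^-1) = [[3, 2], [1, 1]]  ->  [[8, 7], [-15, -13]]
... * rho(b) = [[1, -3], [-2, 7]]  ->  [[-6, 25], [11, -46]]
... * rho(b) = [[1, -3], [-2, 7]]  ->  [[-56, 193], [103, -355]]
... * rho(c) = [[-1, -3], [-1, -4]]  ->  [[-137, -604], [252, 1111]]
... * rho(a^-1) = [[3, 2], [1, 1]]  ->  [[-1015, -878], [1867, 1615]]
... * rho(c^-1) = [[-4, 3], [1, -1]]  ->  [[3182, -2167], [-5853, 3986]]
... * rho(c^-1) = [[-4, 3], [1, -1]]  ->  [[-14895, 11713], [27398, -21545]]
... * rho(a^-1) = [[3, 2], [1, 1]]  ->  [[-32972, -18077], [60649, 33251]]
... * rho(b^-1) = [[7, 3], [2, 1]]  ->  [[-266958, -116993], [491045, 215198]]
... * rho(b^-1) = [[7, 3], [2, 1]]  ->  [[-2102692, -917867], [3867711, 1688333]]
tr = -2102692 + 1688333 = -414359

-414359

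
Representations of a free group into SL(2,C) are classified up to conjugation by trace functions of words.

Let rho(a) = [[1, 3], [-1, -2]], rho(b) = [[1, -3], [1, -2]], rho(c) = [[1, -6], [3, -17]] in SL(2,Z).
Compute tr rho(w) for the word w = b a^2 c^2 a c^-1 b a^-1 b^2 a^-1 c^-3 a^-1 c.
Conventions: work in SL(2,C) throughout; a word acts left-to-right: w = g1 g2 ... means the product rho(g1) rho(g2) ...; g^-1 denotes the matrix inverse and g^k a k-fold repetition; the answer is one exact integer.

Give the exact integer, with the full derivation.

rho(b) = [[1, -3], [1, -2]]
... * rho(a) = [[1, 3], [-1, -2]]  ->  [[4, 9], [3, 7]]
... * rho(a) = [[1, 3], [-1, -2]]  ->  [[-5, -6], [-4, -5]]
... * rho(c) = [[1, -6], [3, -17]]  ->  [[-23, 132], [-19, 109]]
... * rho(c) = [[1, -6], [3, -17]]  ->  [[373, -2106], [308, -1739]]
... * rho(a) = [[1, 3], [-1, -2]]  ->  [[2479, 5331], [2047, 4402]]
... * rho(c^-1) = [[-17, 6], [-3, 1]]  ->  [[-58136, 20205], [-48005, 16684]]
... * rho(b) = [[1, -3], [1, -2]]  ->  [[-37931, 133998], [-31321, 110647]]
... * rho(a^-1) = [[-2, -3], [1, 1]]  ->  [[209860, 247791], [173289, 204610]]
... * rho(b) = [[1, -3], [1, -2]]  ->  [[457651, -1125162], [377899, -929087]]
... * rho(b) = [[1, -3], [1, -2]]  ->  [[-667511, 877371], [-551188, 724477]]
... * rho(a^-1) = [[-2, -3], [1, 1]]  ->  [[2212393, 2879904], [1826853, 2378041]]
... * rho(c^-1) = [[-17, 6], [-3, 1]]  ->  [[-46250393, 16154262], [-38190624, 13339159]]
... * rho(c^-1) = [[-17, 6], [-3, 1]]  ->  [[737793895, -261348096], [609223131, -215804585]]
... * rho(c^-1) = [[-17, 6], [-3, 1]]  ->  [[-11758451927, 4165415274], [-9709379472, 3439534201]]
... * rho(a^-1) = [[-2, -3], [1, 1]]  ->  [[27682319128, 39440771055], [22858293145, 32567672617]]
... * rho(c) = [[1, -6], [3, -17]]  ->  [[146004632293, -836587022703], [120561310996, -690800193359]]
tr = 146004632293 + -690800193359 = -544795561066

-544795561066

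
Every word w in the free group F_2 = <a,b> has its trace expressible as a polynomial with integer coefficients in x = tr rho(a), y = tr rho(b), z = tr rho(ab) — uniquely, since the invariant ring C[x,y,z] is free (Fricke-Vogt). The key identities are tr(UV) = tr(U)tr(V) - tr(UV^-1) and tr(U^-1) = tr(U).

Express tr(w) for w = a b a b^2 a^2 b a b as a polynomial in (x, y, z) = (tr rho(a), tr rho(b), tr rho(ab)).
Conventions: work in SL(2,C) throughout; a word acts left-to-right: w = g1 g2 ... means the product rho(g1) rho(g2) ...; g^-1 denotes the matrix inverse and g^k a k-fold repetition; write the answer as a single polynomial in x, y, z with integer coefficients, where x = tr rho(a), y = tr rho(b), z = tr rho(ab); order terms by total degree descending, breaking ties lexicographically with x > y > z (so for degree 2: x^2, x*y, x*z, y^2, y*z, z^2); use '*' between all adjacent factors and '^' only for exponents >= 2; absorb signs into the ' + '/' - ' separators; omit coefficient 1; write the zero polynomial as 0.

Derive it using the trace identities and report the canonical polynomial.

tr(a b a b) = tr(a b) * tr(a b) - tr(1)   [split at repeated a] = z^2 - 2
tr(a b a b a b) = tr(a b a b) * tr(a b) - tr(b a)   [split at repeated a] = z^3 - 3*z
tr(b a b a b a b a) = tr(a b) * tr(a b a b a b) - tr(a^-1 b^-1 a^-1 b^-1)   [split at repeated a] = z^4 - 4*z^2 + 2
tr(b a b) = tr(b) * tr(a b) - tr(a) = y*z - x
tr(a b a b a) = tr(a) * tr(b a b a) - tr(b a b) = x*z^2 - y*z - x
tr(b a b a b a b) = tr(b) * tr(a b a b a b) - tr(a b a b a) = y*z^3 - x*z^2 - 2*y*z + x
tr(a^2 b a b a b a b) = tr(a) * tr(b a b a b a b a) - tr(b a b a b a b) = x*z^4 - y*z^3 - 3*x*z^2 + 2*y*z + x
tr(a b a) = tr(a) * tr(b a) - tr(b) = x*z - y
tr(b a b a b) = tr(b) * tr(a b a b) - tr(a b a) = y*z^2 - x*z - y
tr(a b a b a b a) = tr(a) * tr(b a b a b a) - tr(b a b a b) = x*z^3 - y*z^2 - 2*x*z + y
tr(a^2 b a b a b a) = tr(a) * tr(a b a b a b a) - tr(a b a b a b) = x^2*z^3 - x*y*z^2 - 2*x^2*z - z^3 + x*y + 3*z
tr(a b a b^2 a^2 b a b) = tr(b) * tr(a^2 b a b a b a b) - tr(a^2 b a b a b a) = x*y*z^4 - x^2*z^3 - y^2*z^3 - 2*x*y*z^2 + 2*x^2*z + 2*y^2*z + z^3 - 3*z

x*y*z^4 - x^2*z^3 - y^2*z^3 - 2*x*y*z^2 + 2*x^2*z + 2*y^2*z + z^3 - 3*z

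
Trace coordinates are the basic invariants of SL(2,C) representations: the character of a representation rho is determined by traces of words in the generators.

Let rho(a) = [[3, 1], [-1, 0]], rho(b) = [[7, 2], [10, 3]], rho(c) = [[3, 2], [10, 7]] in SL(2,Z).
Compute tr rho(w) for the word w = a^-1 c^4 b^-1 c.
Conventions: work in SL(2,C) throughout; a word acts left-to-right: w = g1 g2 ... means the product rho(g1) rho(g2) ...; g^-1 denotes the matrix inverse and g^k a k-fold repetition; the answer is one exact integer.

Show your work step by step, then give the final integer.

224479

rho(a^-1) = [[0, -1], [1, 3]]
... * rho(c) = [[3, 2], [10, 7]]  ->  [[-10, -7], [33, 23]]
... * rho(c) = [[3, 2], [10, 7]]  ->  [[-100, -69], [329, 227]]
... * rho(c) = [[3, 2], [10, 7]]  ->  [[-990, -683], [3257, 2247]]
... * rho(c) = [[3, 2], [10, 7]]  ->  [[-9800, -6761], [32241, 22243]]
... * rho(b^-1) = [[3, -2], [-10, 7]]  ->  [[38210, -27727], [-125707, 91219]]
... * rho(c) = [[3, 2], [10, 7]]  ->  [[-162640, -117669], [535069, 387119]]
tr = -162640 + 387119 = 224479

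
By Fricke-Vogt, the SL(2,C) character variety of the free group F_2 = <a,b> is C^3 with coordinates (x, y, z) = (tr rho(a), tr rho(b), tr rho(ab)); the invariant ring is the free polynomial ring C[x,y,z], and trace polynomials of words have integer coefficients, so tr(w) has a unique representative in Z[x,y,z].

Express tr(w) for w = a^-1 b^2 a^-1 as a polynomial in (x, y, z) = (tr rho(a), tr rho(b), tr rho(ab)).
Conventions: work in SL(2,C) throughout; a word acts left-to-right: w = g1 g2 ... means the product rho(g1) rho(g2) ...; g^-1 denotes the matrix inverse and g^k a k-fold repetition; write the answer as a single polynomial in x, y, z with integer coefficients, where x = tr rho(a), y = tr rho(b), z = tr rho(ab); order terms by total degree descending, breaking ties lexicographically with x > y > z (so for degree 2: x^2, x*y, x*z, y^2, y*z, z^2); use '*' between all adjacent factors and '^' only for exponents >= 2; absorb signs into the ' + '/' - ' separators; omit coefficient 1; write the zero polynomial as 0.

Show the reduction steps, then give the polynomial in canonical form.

trace(b^2) = trace(b) trace(b) - trace(1) = y^2 - 2
trace(b^2 a) = trace(b) trace(a b) - trace(a) = y*z - x
trace(a^-1 b^2) = trace(b^2) trace(a) - trace(b^2 a) = x*y^2 - y*z - x
trace(a^-1 b^2 a^-1) = trace(a^-1 b^2) trace(a) - trace(a^-1 b^2 a) = x^2*y^2 - x*y*z - x^2 - y^2 + 2

x^2*y^2 - x*y*z - x^2 - y^2 + 2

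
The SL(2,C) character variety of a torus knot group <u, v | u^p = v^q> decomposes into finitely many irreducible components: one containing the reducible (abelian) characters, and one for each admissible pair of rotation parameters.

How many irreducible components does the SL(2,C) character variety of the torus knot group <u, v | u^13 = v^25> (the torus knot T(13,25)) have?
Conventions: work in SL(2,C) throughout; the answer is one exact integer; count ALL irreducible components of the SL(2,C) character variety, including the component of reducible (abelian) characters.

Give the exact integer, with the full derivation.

In the torus knot group T(13,25), u^13 = v^25 is central, so an irreducible representation sends it to +I or -I (Schur).
So on each irreducible component the traces are pinned: tr(u) = 2*cos(pi*alpha/13) with 1 <= alpha <= 12, tr(v) = 2*cos(pi*beta/25) with 1 <= beta <= 24.
u^13 = (-1)^alpha I and v^25 = (-1)^beta I must agree, so alpha and beta have equal parity.
Counting: 6 odd alphas x 12 odd betas + 6 even alphas x 12 even betas = 72 + 72 = 144.
components with irreducible characters: 144; plus the single component of reducible (abelian) characters: total 145.

145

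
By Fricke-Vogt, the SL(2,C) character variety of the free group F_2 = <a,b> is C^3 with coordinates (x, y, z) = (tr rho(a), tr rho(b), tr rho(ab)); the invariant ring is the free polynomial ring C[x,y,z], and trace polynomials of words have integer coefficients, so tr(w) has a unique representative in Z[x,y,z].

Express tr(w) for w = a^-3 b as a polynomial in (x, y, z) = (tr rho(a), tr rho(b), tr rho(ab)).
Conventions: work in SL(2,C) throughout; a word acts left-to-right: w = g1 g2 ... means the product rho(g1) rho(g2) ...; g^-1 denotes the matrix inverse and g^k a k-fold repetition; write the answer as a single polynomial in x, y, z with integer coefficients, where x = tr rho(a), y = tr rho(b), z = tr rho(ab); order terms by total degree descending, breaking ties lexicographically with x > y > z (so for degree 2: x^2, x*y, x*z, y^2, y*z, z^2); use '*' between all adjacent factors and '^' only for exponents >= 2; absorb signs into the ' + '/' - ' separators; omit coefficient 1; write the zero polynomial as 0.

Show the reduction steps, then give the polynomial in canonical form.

trace(b a^-1) = trace(b) trace(a) - trace(b a) = x*y - z
trace(b a^-2) = trace(b a^-1) trace(a) - trace(b) = x^2*y - x*z - y
so trace(a^-3 b) = trace(b a^-2) trace(a) - trace(b a^-1) = x^3*y - x^2*z - 2*x*y + z

x^3*y - x^2*z - 2*x*y + z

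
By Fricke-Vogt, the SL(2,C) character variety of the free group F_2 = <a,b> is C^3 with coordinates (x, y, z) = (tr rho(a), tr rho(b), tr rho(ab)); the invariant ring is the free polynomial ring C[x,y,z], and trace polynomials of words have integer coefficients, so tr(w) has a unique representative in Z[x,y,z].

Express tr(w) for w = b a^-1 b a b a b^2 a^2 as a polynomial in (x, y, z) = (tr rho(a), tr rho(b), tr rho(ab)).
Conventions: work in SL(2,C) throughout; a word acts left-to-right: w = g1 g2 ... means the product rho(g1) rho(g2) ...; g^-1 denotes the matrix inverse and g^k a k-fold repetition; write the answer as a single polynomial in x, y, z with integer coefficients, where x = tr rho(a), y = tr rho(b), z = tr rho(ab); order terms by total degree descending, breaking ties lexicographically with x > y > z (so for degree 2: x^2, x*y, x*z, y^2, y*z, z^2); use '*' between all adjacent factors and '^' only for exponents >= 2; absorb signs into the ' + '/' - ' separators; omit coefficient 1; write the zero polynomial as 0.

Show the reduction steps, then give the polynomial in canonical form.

tr(b a b a) = tr(a b) tr(a b) - tr(1)  (split on a) = z^2 - 2
reduce: tr(b a b a b a) = tr(b a b a) tr(b a) - tr(a b)  (split on b) = z^3 - 3*z
reduce: tr(a b a) = tr(a) tr(b a) - tr(b)  (reduce the a square) = x*z - y
so tr(b a b a b) = tr(b) tr(a b a b) - tr(a b a)  (reduce the b square) = y*z^2 - x*z - y
tr(a b a b a^2 b) = tr(a) tr(b a b a b a) - tr(b a b a b)  (reduce the a square) = x*z^3 - y*z^2 - 2*x*z + y
so tr(b a b) = tr(b) tr(a b) - tr(a)  (reduce the b square) = y*z - x
tr(a b a b a) = tr(a) tr(b a b a) - tr(b a b)  (reduce the a square) = x*z^2 - y*z - x
reduce: tr(a b a b a^2) = tr(a) tr(a b a b a) - tr(a b a b)  (reduce the a square) = x^2*z^2 - x*y*z - x^2 - z^2 + 2
tr(a^2 b^2 a b a b) = tr(b) tr(a b a b a^2 b) - tr(a b a b a^2)  (reduce the b square) = x*y*z^3 - x^2*z^2 - y^2*z^2 - x*y*z + x^2 + y^2 + z^2 - 2
so tr(a b a^2) = tr(a) tr(a b a) - tr(a b)  (reduce the a square) = x^2*z - x*y - z
tr(a b^2 a b a) = tr(b) tr(a b a^2 b) - tr(a b a^2)  (reduce the b square) = x*y*z^2 - x^2*z - y^2*z + z
tr(a^2 b^2 a b a) = tr(a) tr(a b^2 a b a) - tr(a b^2 a b)  (reduce the a square) = x^2*y*z^2 - x^3*z - x*y^2*z - y*z^2 + 2*x*z + y
so tr(b a b a b^2 a^2 b) = tr(b) tr(a^2 b^2 a b a b) - tr(a^2 b^2 a b a)  (reduce the b square) = x*y^2*z^3 - 2*x^2*y*z^2 - y^3*z^2 + x^3*z + x^2*y + y^3 + 2*y*z^2 - 2*x*z - 3*y
so tr(a b a b a b a b) = tr(a b a b a b) tr(a b) - tr(b a b a)  (split on a) = z^4 - 4*z^2 + 2
reduce: tr(b a b a b a b^2 a) = tr(b) tr(a b a b a b a b) - tr(a b a b a b a)  (reduce the b square) = y*z^4 - x*z^3 - 3*y*z^2 + 2*x*z + y
tr(b a b a b a b) = tr(b) tr(a b a b a b) - tr(a b a b a)  (reduce the b square) = y*z^3 - x*z^2 - 2*y*z + x
so tr(b a b a b a b^2) = tr(b) tr(b a b a b a b) - tr(b a b a b a)  (reduce the b square) = y^2*z^3 - x*y*z^2 - 2*y^2*z - z^3 + x*y + 3*z
tr(b a b a b^2 a^2 b a) = tr(a) tr(b a b a b a b^2 a) - tr(b a b a b a b^2)  (reduce the a square) = x*y*z^4 - x^2*z^3 - y^2*z^3 - 2*x*y*z^2 + 2*x^2*z + 2*y^2*z + z^3 - 3*z
tr(b a^-1 b a b a b^2 a^2) = tr(b a b a b^2 a^2 b) tr(a) - tr(b a b a b^2 a^2 b a)  (eliminate a^-1) = x^2*y^2*z^3 - 2*x^3*y*z^2 - x*y^3*z^2 - x*y*z^4 + x^4*z + x^2*z^3 + y^2*z^3 + x^3*y + x*y^3 + 4*x*y*z^2 - 4*x^2*z - 2*y^2*z - z^3 - 3*x*y + 3*z

x^2*y^2*z^3 - 2*x^3*y*z^2 - x*y^3*z^2 - x*y*z^4 + x^4*z + x^2*z^3 + y^2*z^3 + x^3*y + x*y^3 + 4*x*y*z^2 - 4*x^2*z - 2*y^2*z - z^3 - 3*x*y + 3*z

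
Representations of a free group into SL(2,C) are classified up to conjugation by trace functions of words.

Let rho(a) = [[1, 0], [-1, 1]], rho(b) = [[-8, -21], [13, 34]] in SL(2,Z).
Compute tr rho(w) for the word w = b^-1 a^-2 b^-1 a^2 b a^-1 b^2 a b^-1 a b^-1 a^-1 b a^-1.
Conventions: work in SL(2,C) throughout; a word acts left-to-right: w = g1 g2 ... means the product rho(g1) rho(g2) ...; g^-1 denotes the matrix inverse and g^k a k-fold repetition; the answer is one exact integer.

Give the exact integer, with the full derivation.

16902253748

rho(b^-1) = [[34, 21], [-13, -8]]
... * rho(a^-1) = [[1, 0], [1, 1]]  ->  [[55, 21], [-21, -8]]
... * rho(a^-1) = [[1, 0], [1, 1]]  ->  [[76, 21], [-29, -8]]
... * rho(b^-1) = [[34, 21], [-13, -8]]  ->  [[2311, 1428], [-882, -545]]
... * rho(a) = [[1, 0], [-1, 1]]  ->  [[883, 1428], [-337, -545]]
... * rho(a) = [[1, 0], [-1, 1]]  ->  [[-545, 1428], [208, -545]]
... * rho(b) = [[-8, -21], [13, 34]]  ->  [[22924, 59997], [-8749, -22898]]
... * rho(a^-1) = [[1, 0], [1, 1]]  ->  [[82921, 59997], [-31647, -22898]]
... * rho(b) = [[-8, -21], [13, 34]]  ->  [[116593, 298557], [-44498, -113945]]
... * rho(b) = [[-8, -21], [13, 34]]  ->  [[2948497, 7702485], [-1125301, -2939672]]
... * rho(a) = [[1, 0], [-1, 1]]  ->  [[-4753988, 7702485], [1814371, -2939672]]
... * rho(b^-1) = [[34, 21], [-13, -8]]  ->  [[-261767897, -161453628], [99904350, 61619167]]
... * rho(a) = [[1, 0], [-1, 1]]  ->  [[-100314269, -161453628], [38285183, 61619167]]
... * rho(b^-1) = [[34, 21], [-13, -8]]  ->  [[-1311787982, -814970625], [500647051, 311035507]]
... * rho(a^-1) = [[1, 0], [1, 1]]  ->  [[-2126758607, -814970625], [811682558, 311035507]]
... * rho(b) = [[-8, -21], [13, 34]]  ->  [[6419450731, 16952929497], [-2449998873, -6470126480]]
... * rho(a^-1) = [[1, 0], [1, 1]]  ->  [[23372380228, 16952929497], [-8920125353, -6470126480]]
tr = 23372380228 + -6470126480 = 16902253748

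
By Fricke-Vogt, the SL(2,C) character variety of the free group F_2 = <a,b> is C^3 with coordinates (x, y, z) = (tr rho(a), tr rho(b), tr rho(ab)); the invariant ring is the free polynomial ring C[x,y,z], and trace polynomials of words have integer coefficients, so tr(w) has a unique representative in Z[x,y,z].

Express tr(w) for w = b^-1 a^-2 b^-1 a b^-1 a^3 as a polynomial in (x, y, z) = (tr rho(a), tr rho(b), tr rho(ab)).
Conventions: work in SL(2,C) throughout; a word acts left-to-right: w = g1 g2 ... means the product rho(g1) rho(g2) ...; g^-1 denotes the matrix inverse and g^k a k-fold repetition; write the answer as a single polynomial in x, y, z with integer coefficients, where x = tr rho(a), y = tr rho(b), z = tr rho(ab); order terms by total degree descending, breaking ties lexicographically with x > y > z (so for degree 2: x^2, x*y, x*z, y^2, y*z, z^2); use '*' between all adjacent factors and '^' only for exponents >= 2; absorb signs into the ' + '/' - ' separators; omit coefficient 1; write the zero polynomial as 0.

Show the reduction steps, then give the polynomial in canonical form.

tr(a^2) = tr(a) tr(a) - tr(1)   [square of a] = x^2 - 2
reduce: tr(a^3) = tr(a) tr(a^2) - tr(a)   [square of a] = x^3 - 3*x
tr(b a^2) = tr(a) tr(b a) - tr(b)   [square of a] = x*z - y
tr(a^3 b) = tr(a) tr(b a^2) - tr(b a)   [square of a] = x^2*z - x*y - z
tr(b^-1 a^3) = tr(a^3) tr(b) - tr(a^3 b)   [inverse elimination on b] = x^3*y - x^2*z - 2*x*y + z
reduce: tr(b^-1 a^3 b^-1) = tr(b^-1 a^3) tr(b) - tr(b^-1 a^3 b)   [inverse elimination on b] = x^3*y^2 - x^2*y*z - x^3 - 2*x*y^2 + y*z + 3*x
tr(b^2 a^2) = tr(b) tr(a^2 b) - tr(a^2)   [square of b] = x*y*z - x^2 - y^2 + 2
tr(b^2 a) = tr(b) tr(a b) - tr(a)   [square of b] = y*z - x
tr(a^2 b^2 a) = tr(a) tr(b^2 a^2) - tr(b^2 a)   [square of a] = x^2*y*z - x^3 - x*y^2 - y*z + 3*x
so tr(b a^4 b) = tr(a) tr(a^2 b^2 a) - tr(a^2 b^2)   [square of a] = x^3*y*z - x^4 - x^2*y^2 - 2*x*y*z + 4*x^2 + y^2 - 2
tr(b a b a) = tr(a b) tr(a b) - tr(1)   [split at a repeated a] = z^2 - 2
tr(a b a b a) = tr(a) tr(b a b a) - tr(b a b)   [square of a] = x*z^2 - y*z - x
so tr(a b a b a^2) = tr(a) tr(a b a b a) - tr(a b a b)   [square of a] = x^2*z^2 - x*y*z - x^2 - z^2 + 2
tr(b a^4 b a) = tr(a) tr(a b a b a^2) - tr(a b a b a)   [square of a] = x^3*z^2 - x^2*y*z - x^3 - 2*x*z^2 + y*z + 3*x
tr(a^-1 b a^4 b) = tr(b a^4 b) tr(a) - tr(b a^4 b a)   [inverse elimination on a] = x^4*y*z - x^5 - x^3*y^2 - x^3*z^2 - x^2*y*z + 5*x^3 + x*y^2 + 2*x*z^2 - y*z - 5*x
tr(a^3 b^-1 a^-1 b a) = tr(a^-1 b a^4) tr(b) - tr(a^-1 b a^4 b)   [inverse elimination on b] = -x^4*y*z + x^5 + x^3*y^2 + x^3*z^2 + 2*x^2*y*z - 5*x^3 - 2*x*y^2 - 2*x*z^2 + 5*x
tr(a b a^3) = tr(a) tr(a^2 b a) - tr(a^2 b)   [square of a] = x^3*z - x^2*y - 2*x*z + y
so tr(b a b a b a) = tr(b a) tr(b a b a) - tr(b^-1 a^-1)   [split at a repeated b] = z^3 - 3*z
tr(b a b a b) = tr(b) tr(a b a b) - tr(a b a)   [square of b] = y*z^2 - x*z - y
reduce: tr(b a b a b a^2) = tr(a) tr(b a b a b a) - tr(b a b a b)   [square of a] = x*z^3 - y*z^2 - 2*x*z + y
reduce: tr(a b a b a^3 b) = tr(a) tr(b a b a b a^2) - tr(b a b a b a)   [square of a] = x^2*z^3 - x*y*z^2 - 2*x^2*z - z^3 + x*y + 3*z
tr(b a b a^3 b^-1 a) = tr(a b a b a^3) tr(b) - tr(a b a b a^3 b)   [inverse elimination on b] = x^3*y*z^2 - x^2*y^2*z - x^2*z^3 - x^3*y - x*y*z^2 + 2*x^2*z + y^2*z + z^3 + 2*x*y - 3*z
reduce: tr(a^3 b^-1 a^-1 b a b) = tr(b a b a^3 b^-1) tr(a) - tr(b a b a^3 b^-1 a)   [inverse elimination on a] = -x^3*y*z^2 + x^4*z + x^2*y^2*z + x^2*z^3 + x*y*z^2 - 4*x^2*z - y^2*z - z^3 - x*y + 3*z
reduce: tr(a b^-1 a^3 b^-1 a^-1 b) = tr(a^3 b^-1 a^-1 b a) tr(b) - tr(a^3 b^-1 a^-1 b a b)   [inverse elimination on b] = -x^4*y^2*z + x^5*y + x^3*y^3 + 2*x^3*y*z^2 - x^4*z + x^2*y^2*z - x^2*z^3 - 5*x^3*y - 2*x*y^3 - 3*x*y*z^2 + 4*x^2*z + y^2*z + z^3 + 6*x*y - 3*z
tr(b^-1 a b^-1 a^3 b^-1 a^-1) = tr(a b^-1 a^3 b^-1 a^-1) tr(b) - tr(a b^-1 a^3 b^-1 a^-1 b)   [inverse elimination on b] = x^4*y^2*z - x^5*y - 2*x^3*y*z^2 + x^4*z - 2*x^2*y^2*z + x^2*z^3 + 4*x^3*y + 3*x*y*z^2 - 4*x^2*z - z^3 - 3*x*y + 3*z
so tr(a^4) = tr(a) tr(a^3) - tr(a^2)   [square of a] = x^4 - 4*x^2 + 2
tr(a b^-1 a^3) = tr(a^4) tr(b) - tr(a^4 b)   [inverse elimination on b] = x^4*y - x^3*z - 3*x^2*y + 2*x*z + y
reduce: tr(a b^-1 a^3 b) = tr(a^3 b a) tr(b) - tr(a^3 b a b)   [inverse elimination on b] = x^3*y*z - x^2*y^2 - x^2*z^2 - x*y*z + x^2 + y^2 + z^2 - 2
tr(a b^-1 a^3 b^-1) = tr(a b^-1 a^3) tr(b) - tr(a b^-1 a^3 b)   [inverse elimination on b] = x^4*y^2 - 2*x^3*y*z - 2*x^2*y^2 + x^2*z^2 + 3*x*y*z - x^2 - z^2 + 2
so tr(b^-1 a b^-1 a^3 b^-1) = tr(a b^-1 a^3 b^-1) tr(b) - tr(a b^-1 a^3)   [inverse elimination on b] = x^4*y^3 - 2*x^3*y^2*z - x^4*y - 2*x^2*y^3 + x^2*y*z^2 + x^3*z + 3*x*y^2*z + 2*x^2*y - y*z^2 - 2*x*z + y
tr(b^-1 a^-2 b^-1 a b^-1 a^3) = tr(b^-1 a b^-1 a^3 b^-1 a^-1) tr(a) - tr(b^-1 a b^-1 a^3 b^-1)   [inverse elimination on a] = x^5*y^2*z - x^6*y - x^4*y^3 - 2*x^4*y*z^2 + x^5*z + x^3*z^3 + 5*x^4*y + 2*x^2*y^3 + 2*x^2*y*z^2 - 5*x^3*z - 3*x*y^2*z - x*z^3 - 5*x^2*y + y*z^2 + 5*x*z - y

x^5*y^2*z - x^6*y - x^4*y^3 - 2*x^4*y*z^2 + x^5*z + x^3*z^3 + 5*x^4*y + 2*x^2*y^3 + 2*x^2*y*z^2 - 5*x^3*z - 3*x*y^2*z - x*z^3 - 5*x^2*y + y*z^2 + 5*x*z - y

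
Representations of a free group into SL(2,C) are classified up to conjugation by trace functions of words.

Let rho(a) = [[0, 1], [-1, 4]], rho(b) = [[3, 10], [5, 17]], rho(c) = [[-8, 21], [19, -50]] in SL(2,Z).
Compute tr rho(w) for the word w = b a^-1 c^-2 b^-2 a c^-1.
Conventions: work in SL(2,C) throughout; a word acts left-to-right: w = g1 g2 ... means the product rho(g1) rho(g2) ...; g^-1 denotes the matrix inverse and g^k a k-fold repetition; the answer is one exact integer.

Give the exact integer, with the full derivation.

rho(b) = [[3, 10], [5, 17]]
... * rho(a^-1) = [[4, -1], [1, 0]]  ->  [[22, -3], [37, -5]]
... * rho(c^-1) = [[-50, -21], [-19, -8]]  ->  [[-1043, -438], [-1755, -737]]
... * rho(c^-1) = [[-50, -21], [-19, -8]]  ->  [[60472, 25407], [101753, 42751]]
... * rho(b^-1) = [[17, -10], [-5, 3]]  ->  [[900989, -528499], [1516046, -889277]]
... * rho(b^-1) = [[17, -10], [-5, 3]]  ->  [[17959308, -10595387], [30219167, -17828291]]
... * rho(a) = [[0, 1], [-1, 4]]  ->  [[10595387, -24422240], [17828291, -41093997]]
... * rho(c^-1) = [[-50, -21], [-19, -8]]  ->  [[-65746790, -27125207], [-110628607, -45642135]]
tr = -65746790 + -45642135 = -111388925

-111388925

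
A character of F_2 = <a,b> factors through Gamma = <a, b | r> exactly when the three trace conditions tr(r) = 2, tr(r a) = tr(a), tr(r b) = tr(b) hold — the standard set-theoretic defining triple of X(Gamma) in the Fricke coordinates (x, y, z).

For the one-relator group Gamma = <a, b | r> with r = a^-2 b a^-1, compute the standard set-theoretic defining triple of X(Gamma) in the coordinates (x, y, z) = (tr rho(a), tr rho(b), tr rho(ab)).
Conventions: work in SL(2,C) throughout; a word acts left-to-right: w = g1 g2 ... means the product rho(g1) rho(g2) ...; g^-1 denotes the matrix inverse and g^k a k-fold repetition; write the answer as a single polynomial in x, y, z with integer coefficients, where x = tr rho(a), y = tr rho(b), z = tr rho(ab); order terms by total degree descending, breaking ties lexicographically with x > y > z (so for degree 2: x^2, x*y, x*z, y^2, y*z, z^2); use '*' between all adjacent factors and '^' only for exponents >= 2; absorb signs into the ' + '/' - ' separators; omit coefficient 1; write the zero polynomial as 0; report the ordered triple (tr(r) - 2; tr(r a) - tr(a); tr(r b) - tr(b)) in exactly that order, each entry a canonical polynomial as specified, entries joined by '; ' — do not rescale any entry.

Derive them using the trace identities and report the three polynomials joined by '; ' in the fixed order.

x^3*y - x^2*z - 2*x*y + z - 2; x^2*y - x*z - x - y; x^3*y^2 - 2*x^2*y*z - x*y^2 + x*z^2 + y*z - x - y

trace(a^-1 b) = trace(b) trace(a) - trace(b a)   [inverse elimination on a] = x*y - z
trace(b a^-2) = trace(a^-1 b) trace(a) - trace(a^-1 b a)   [inverse elimination on a] = x^2*y - x*z - y
trace(a^-2 b a^-1) = trace(b a^-2) trace(a) - trace(b a^-1)   [inverse elimination on a] = x^3*y - x^2*z - 2*x*y + z
trace(b^2) = trace(b) trace(b) - trace(1)  (reduce the b square) = y^2 - 2
next, trace(b^2 a) = trace(b) trace(a b) - trace(a)  (reduce the b square) = y*z - x
trace(b a^-1 b) = trace(b^2) trace(a) - trace(b^2 a)  (eliminate a^-1) = x*y^2 - y*z - x
and trace(b a b a) = trace(b a) trace(b a) - trace(1)  (split on b) = z^2 - 2
trace(b a^-1 b a) = trace(b a b) trace(a) - trace(b a b a)  (eliminate a^-1) = x*y*z - x^2 - z^2 + 2
trace(a^-1 b a^-1 b) = trace(b a^-1 b) trace(a) - trace(b a^-1 b a)  (eliminate a^-1) = x^2*y^2 - 2*x*y*z + z^2 - 2
trace(a^-2 b a^-1 b) = trace(a^-1 b a^-1 b) trace(a) - trace(a^-1 b a^-1 b a)  (eliminate a^-1) = x^3*y^2 - 2*x^2*y*z - x*y^2 + x*z^2 + y*z - x
assemble the triple (trace(r) - 2; trace(r a) - x; trace(r b) - y)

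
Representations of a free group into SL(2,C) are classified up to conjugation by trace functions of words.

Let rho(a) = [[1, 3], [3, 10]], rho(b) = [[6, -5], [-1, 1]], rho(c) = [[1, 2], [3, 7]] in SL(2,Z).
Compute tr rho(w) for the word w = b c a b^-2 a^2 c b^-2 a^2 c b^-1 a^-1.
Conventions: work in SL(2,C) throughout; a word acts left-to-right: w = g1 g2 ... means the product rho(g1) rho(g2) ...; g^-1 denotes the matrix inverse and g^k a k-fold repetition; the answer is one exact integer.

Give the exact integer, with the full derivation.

rho(b) = [[6, -5], [-1, 1]]
... * rho(c) = [[1, 2], [3, 7]]  ->  [[-9, -23], [2, 5]]
... * rho(a) = [[1, 3], [3, 10]]  ->  [[-78, -257], [17, 56]]
... * rho(b^-1) = [[1, 5], [1, 6]]  ->  [[-335, -1932], [73, 421]]
... * rho(b^-1) = [[1, 5], [1, 6]]  ->  [[-2267, -13267], [494, 2891]]
... * rho(a) = [[1, 3], [3, 10]]  ->  [[-42068, -139471], [9167, 30392]]
... * rho(a) = [[1, 3], [3, 10]]  ->  [[-460481, -1520914], [100343, 331421]]
... * rho(c) = [[1, 2], [3, 7]]  ->  [[-5023223, -11567360], [1094606, 2520633]]
... * rho(b^-1) = [[1, 5], [1, 6]]  ->  [[-16590583, -94520275], [3615239, 20596828]]
... * rho(b^-1) = [[1, 5], [1, 6]]  ->  [[-111110858, -650074565], [24212067, 141657163]]
... * rho(a) = [[1, 3], [3, 10]]  ->  [[-2061334553, -6834078224], [449183556, 1489207831]]
... * rho(a) = [[1, 3], [3, 10]]  ->  [[-22563569225, -74524785899], [4916807049, 16239628978]]
... * rho(c) = [[1, 2], [3, 7]]  ->  [[-246137926922, -566800639743], [53635693983, 123511016944]]
... * rho(b^-1) = [[1, 5], [1, 6]]  ->  [[-812938566665, -4631493473068], [177146710927, 1009244571579]]
... * rho(a^-1) = [[10, -3], [-3, 1]]  ->  [[5765094752554, -2192677773073], [-1256266605467, 477804438798]]
tr = 5765094752554 + 477804438798 = 6242899191352

6242899191352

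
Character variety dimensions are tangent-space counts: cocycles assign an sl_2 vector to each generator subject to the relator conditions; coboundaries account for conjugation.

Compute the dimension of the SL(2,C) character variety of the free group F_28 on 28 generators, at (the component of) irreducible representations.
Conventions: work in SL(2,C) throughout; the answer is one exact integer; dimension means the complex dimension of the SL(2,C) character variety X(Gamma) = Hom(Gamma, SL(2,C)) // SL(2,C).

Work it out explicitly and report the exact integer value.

Here Gamma is free of rank 28 — no relator constrains a cocycle.
Z^1(Gamma, Ad rho) = (sl_2)^28: a cocycle is a free choice of one sl_2 vector per generator, so dim Z^1 = 3*28 = 84.
dim B^1 = 3: the coboundary map is injective because an irreducible image has centralizer 0 in sl_2.
Therefore dim X = 84 - 3 = 81.

81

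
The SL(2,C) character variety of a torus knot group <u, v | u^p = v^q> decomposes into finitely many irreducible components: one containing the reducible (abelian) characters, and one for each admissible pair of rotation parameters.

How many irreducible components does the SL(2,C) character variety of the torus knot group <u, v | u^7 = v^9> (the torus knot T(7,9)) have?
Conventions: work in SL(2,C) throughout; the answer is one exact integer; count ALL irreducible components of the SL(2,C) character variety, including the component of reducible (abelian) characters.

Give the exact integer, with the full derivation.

25

Gamma = < u, v | u^7 = v^9 > (torus knot T(7,9)); the central element u^7 = v^9 acts as +I or -I in any irreducible SL(2,C) representation.
This locks tr(u) to 2*cos(pi*alpha/7), alpha in 1..6, and tr(v) to 2*cos(pi*beta/9), beta in 1..8, on each component of irreducible characters.
The two central values (-1)^alpha I and (-1)^beta I must be the same matrix, so alpha and beta share a parity.
count pairs: odd alpha (3 choices) x odd beta (4), plus even alpha (3) x even beta (4): 3*4 + 3*4 = 24.
Total: 24 irreducible-character components + 1 reducible (abelian) component = 25.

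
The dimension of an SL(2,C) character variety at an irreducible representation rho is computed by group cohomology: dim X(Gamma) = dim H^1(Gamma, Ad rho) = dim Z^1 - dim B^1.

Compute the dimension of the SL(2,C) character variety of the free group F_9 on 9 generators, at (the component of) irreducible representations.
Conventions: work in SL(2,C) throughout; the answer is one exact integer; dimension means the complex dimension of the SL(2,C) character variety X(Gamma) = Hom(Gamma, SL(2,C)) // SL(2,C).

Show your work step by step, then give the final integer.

24

The free group F_9: 9 generators, no relators.
Z^1(Gamma, Ad rho) = (sl_2)^9: a cocycle is a free choice of one sl_2 vector per generator, so dim Z^1 = 3*9 = 27.
dim B^1 = 3: the coboundary map is injective because an irreducible image has centralizer 0 in sl_2.
dim X = dim H^1 = dim Z^1 - dim B^1 = 27 - 3 = 24.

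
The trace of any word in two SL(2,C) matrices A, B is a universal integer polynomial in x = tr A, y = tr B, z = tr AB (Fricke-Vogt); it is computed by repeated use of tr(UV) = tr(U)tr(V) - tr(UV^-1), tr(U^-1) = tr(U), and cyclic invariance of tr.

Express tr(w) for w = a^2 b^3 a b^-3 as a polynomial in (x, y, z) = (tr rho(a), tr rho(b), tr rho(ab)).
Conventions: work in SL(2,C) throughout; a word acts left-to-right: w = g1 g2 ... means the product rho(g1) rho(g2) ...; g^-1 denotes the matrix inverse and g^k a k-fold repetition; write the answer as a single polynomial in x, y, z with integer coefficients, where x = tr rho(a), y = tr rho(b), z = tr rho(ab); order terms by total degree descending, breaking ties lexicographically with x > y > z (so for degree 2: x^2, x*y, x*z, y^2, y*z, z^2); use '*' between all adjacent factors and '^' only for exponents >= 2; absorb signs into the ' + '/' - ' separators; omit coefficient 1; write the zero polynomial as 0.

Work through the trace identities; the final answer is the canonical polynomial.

trace(a^2 b) = trace(a) * trace(b a) - trace(b) = x*z - y
next, trace(a^2) = trace(a) * trace(a) - trace(1) = x^2 - 2
trace(b a^2 b) = trace(b) * trace(a^2 b) - trace(a^2) = x*y*z - x^2 - y^2 + 2
next, trace(b^3 a^2) = trace(b) * trace(b a^2 b) - trace(b a^2) = x*y^2*z - x^2*y - y^3 - x*z + 3*y
trace(a b^2) = trace(b) * trace(a b) - trace(a) = y*z - x
trace(b^3 a) = trace(b) * trace(a b^2) - trace(a b) = y^2*z - x*y - z
trace(a^2 b^3 a) = trace(a) * trace(b^3 a^2) - trace(b^3 a) = x^2*y^2*z - x^3*y - x*y^3 - x^2*z - y^2*z + 4*x*y + z
trace(a b a b) = trace(a b) * trace(a b) - trace(1) = z^2 - 2
and trace(b^2 a b a) = trace(b) * trace(a b a b) - trace(a b a) = y*z^2 - x*z - y
and trace(b a b a^2 b) = trace(a) * trace(b^2 a b a) - trace(b^2 a b) = x*y*z^2 - x^2*z - y^2*z + z
and trace(b a b a^2) = trace(a) * trace(b a b a) - trace(b a b) = x*z^2 - y*z - x
trace(a^2 b^3 a b) = trace(b) * trace(b a b a^2 b) - trace(b a b a^2) = x*y^2*z^2 - x^2*y*z - y^3*z - x*z^2 + 2*y*z + x
and trace(b^-1 a^2 b^3 a) = trace(a^2 b^3 a) * trace(b) - trace(a^2 b^3 a b) = x^2*y^3*z - x^3*y^2 - x*y^4 - x*y^2*z^2 + 4*x*y^2 + x*z^2 - y*z - x
next, trace(b^-2 a^2 b^3 a) = trace(b^-1 a^2 b^3 a) * trace(b) - trace(b^-1 a^2 b^3 a b) = x^2*y^4*z - x^3*y^3 - x*y^5 - x*y^3*z^2 - x^2*y^2*z + x^3*y + 5*x*y^3 + x*y*z^2 + x^2*z - 5*x*y - z
trace(a^2 b^3 a b^-3) = trace(b^-2 a^2 b^3 a) * trace(b) - trace(b^-2 a^2 b^3 a b) = x^2*y^5*z - x^3*y^4 - x*y^6 - x*y^4*z^2 - 2*x^2*y^3*z + 2*x^3*y^2 + 6*x*y^4 + 2*x*y^2*z^2 + x^2*y*z - 9*x*y^2 - x*z^2 + x

x^2*y^5*z - x^3*y^4 - x*y^6 - x*y^4*z^2 - 2*x^2*y^3*z + 2*x^3*y^2 + 6*x*y^4 + 2*x*y^2*z^2 + x^2*y*z - 9*x*y^2 - x*z^2 + x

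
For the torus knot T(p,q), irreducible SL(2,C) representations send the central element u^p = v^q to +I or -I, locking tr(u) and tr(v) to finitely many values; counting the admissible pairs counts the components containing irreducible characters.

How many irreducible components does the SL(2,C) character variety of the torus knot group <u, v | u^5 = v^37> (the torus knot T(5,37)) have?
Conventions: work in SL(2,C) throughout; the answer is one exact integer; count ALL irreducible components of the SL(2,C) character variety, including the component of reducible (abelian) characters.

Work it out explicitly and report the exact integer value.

Gamma = < u, v | u^5 = v^37 > (torus knot T(5,37)); the central element u^5 = v^37 acts as +I or -I in any irreducible SL(2,C) representation.
This locks tr(u) to 2*cos(pi*alpha/5), alpha in 1..4, and tr(v) to 2*cos(pi*beta/37), beta in 1..36, on each component of irreducible characters.
u^5 = (-1)^alpha I and v^37 = (-1)^beta I must agree, so alpha and beta have equal parity.
Enumerate parity-matched pairs: 2*18 odd-odd plus 2*18 even-even gives 72.
Total: 72 irreducible-character components + 1 reducible (abelian) component = 73.

73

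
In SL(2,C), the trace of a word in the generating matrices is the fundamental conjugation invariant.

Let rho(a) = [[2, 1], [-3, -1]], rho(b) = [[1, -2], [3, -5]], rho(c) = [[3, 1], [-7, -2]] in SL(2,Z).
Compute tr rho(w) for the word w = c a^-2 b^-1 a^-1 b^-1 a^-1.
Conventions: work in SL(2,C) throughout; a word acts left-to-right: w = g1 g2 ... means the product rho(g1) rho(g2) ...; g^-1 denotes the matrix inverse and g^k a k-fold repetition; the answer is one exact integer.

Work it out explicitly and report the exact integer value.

rho(c) = [[3, 1], [-7, -2]]
... * rho(a^-1) = [[-1, -1], [3, 2]]  ->  [[0, -1], [1, 3]]
... * rho(a^-1) = [[-1, -1], [3, 2]]  ->  [[-3, -2], [8, 5]]
... * rho(b^-1) = [[-5, 2], [-3, 1]]  ->  [[21, -8], [-55, 21]]
... * rho(a^-1) = [[-1, -1], [3, 2]]  ->  [[-45, -37], [118, 97]]
... * rho(b^-1) = [[-5, 2], [-3, 1]]  ->  [[336, -127], [-881, 333]]
... * rho(a^-1) = [[-1, -1], [3, 2]]  ->  [[-717, -590], [1880, 1547]]
tr = -717 + 1547 = 830

830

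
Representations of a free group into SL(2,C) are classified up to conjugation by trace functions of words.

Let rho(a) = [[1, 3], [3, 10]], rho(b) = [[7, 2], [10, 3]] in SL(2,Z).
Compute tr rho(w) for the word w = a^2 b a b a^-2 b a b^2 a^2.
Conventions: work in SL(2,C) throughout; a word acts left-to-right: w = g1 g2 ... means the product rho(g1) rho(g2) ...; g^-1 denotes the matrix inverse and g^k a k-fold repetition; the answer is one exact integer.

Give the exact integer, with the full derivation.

1877957898409

rho(a) = [[1, 3], [3, 10]]
... * rho(a) = [[1, 3], [3, 10]]  ->  [[10, 33], [33, 109]]
... * rho(b) = [[7, 2], [10, 3]]  ->  [[400, 119], [1321, 393]]
... * rho(a) = [[1, 3], [3, 10]]  ->  [[757, 2390], [2500, 7893]]
... * rho(b) = [[7, 2], [10, 3]]  ->  [[29199, 8684], [96430, 28679]]
... * rho(a^-1) = [[10, -3], [-3, 1]]  ->  [[265938, -78913], [878263, -260611]]
... * rho(a^-1) = [[10, -3], [-3, 1]]  ->  [[2896119, -876727], [9564463, -2895400]]
... * rho(b) = [[7, 2], [10, 3]]  ->  [[11505563, 3162057], [37997241, 10442726]]
... * rho(a) = [[1, 3], [3, 10]]  ->  [[20991734, 66137259], [69325419, 218418983]]
... * rho(b) = [[7, 2], [10, 3]]  ->  [[808314728, 240395245], [2669467763, 793907787]]
... * rho(b) = [[7, 2], [10, 3]]  ->  [[8062155546, 2337815191], [26625352211, 7720658887]]
... * rho(a) = [[1, 3], [3, 10]]  ->  [[15075601119, 47564618548], [49787328872, 157082645503]]
... * rho(a) = [[1, 3], [3, 10]]  ->  [[157769456763, 520872988837], [521035265381, 1720188441646]]
tr = 157769456763 + 1720188441646 = 1877957898409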